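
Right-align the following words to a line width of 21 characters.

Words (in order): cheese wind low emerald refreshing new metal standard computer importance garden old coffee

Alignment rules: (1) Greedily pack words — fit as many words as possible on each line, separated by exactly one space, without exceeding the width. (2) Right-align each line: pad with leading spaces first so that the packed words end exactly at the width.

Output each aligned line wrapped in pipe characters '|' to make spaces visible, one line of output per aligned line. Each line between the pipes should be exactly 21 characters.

Answer: |      cheese wind low|
|   emerald refreshing|
|   new metal standard|
|  computer importance|
|    garden old coffee|

Derivation:
Line 1: ['cheese', 'wind', 'low'] (min_width=15, slack=6)
Line 2: ['emerald', 'refreshing'] (min_width=18, slack=3)
Line 3: ['new', 'metal', 'standard'] (min_width=18, slack=3)
Line 4: ['computer', 'importance'] (min_width=19, slack=2)
Line 5: ['garden', 'old', 'coffee'] (min_width=17, slack=4)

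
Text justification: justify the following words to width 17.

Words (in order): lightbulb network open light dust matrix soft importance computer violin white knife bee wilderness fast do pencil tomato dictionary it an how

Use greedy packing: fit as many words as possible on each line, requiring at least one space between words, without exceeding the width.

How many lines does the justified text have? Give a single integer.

Line 1: ['lightbulb', 'network'] (min_width=17, slack=0)
Line 2: ['open', 'light', 'dust'] (min_width=15, slack=2)
Line 3: ['matrix', 'soft'] (min_width=11, slack=6)
Line 4: ['importance'] (min_width=10, slack=7)
Line 5: ['computer', 'violin'] (min_width=15, slack=2)
Line 6: ['white', 'knife', 'bee'] (min_width=15, slack=2)
Line 7: ['wilderness', 'fast'] (min_width=15, slack=2)
Line 8: ['do', 'pencil', 'tomato'] (min_width=16, slack=1)
Line 9: ['dictionary', 'it', 'an'] (min_width=16, slack=1)
Line 10: ['how'] (min_width=3, slack=14)
Total lines: 10

Answer: 10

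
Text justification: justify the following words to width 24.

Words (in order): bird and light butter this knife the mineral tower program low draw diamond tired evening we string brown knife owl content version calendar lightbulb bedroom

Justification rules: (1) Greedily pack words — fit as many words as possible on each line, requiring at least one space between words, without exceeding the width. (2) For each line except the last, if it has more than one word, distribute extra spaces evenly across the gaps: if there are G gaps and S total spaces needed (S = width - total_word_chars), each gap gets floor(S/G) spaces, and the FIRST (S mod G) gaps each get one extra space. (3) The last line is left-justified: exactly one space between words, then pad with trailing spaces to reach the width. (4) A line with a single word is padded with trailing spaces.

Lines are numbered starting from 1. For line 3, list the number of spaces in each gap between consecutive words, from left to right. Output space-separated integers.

Answer: 2 2 1

Derivation:
Line 1: ['bird', 'and', 'light', 'butter'] (min_width=21, slack=3)
Line 2: ['this', 'knife', 'the', 'mineral'] (min_width=22, slack=2)
Line 3: ['tower', 'program', 'low', 'draw'] (min_width=22, slack=2)
Line 4: ['diamond', 'tired', 'evening', 'we'] (min_width=24, slack=0)
Line 5: ['string', 'brown', 'knife', 'owl'] (min_width=22, slack=2)
Line 6: ['content', 'version', 'calendar'] (min_width=24, slack=0)
Line 7: ['lightbulb', 'bedroom'] (min_width=17, slack=7)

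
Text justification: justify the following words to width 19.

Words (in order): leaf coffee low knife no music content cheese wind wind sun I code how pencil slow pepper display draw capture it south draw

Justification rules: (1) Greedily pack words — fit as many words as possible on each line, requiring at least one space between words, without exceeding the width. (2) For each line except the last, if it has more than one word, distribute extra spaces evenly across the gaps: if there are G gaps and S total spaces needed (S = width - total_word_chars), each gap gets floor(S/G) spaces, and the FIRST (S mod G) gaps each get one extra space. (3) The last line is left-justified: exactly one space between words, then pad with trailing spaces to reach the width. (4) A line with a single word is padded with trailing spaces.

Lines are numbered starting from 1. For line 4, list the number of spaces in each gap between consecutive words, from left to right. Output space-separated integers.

Line 1: ['leaf', 'coffee', 'low'] (min_width=15, slack=4)
Line 2: ['knife', 'no', 'music'] (min_width=14, slack=5)
Line 3: ['content', 'cheese', 'wind'] (min_width=19, slack=0)
Line 4: ['wind', 'sun', 'I', 'code', 'how'] (min_width=19, slack=0)
Line 5: ['pencil', 'slow', 'pepper'] (min_width=18, slack=1)
Line 6: ['display', 'draw'] (min_width=12, slack=7)
Line 7: ['capture', 'it', 'south'] (min_width=16, slack=3)
Line 8: ['draw'] (min_width=4, slack=15)

Answer: 1 1 1 1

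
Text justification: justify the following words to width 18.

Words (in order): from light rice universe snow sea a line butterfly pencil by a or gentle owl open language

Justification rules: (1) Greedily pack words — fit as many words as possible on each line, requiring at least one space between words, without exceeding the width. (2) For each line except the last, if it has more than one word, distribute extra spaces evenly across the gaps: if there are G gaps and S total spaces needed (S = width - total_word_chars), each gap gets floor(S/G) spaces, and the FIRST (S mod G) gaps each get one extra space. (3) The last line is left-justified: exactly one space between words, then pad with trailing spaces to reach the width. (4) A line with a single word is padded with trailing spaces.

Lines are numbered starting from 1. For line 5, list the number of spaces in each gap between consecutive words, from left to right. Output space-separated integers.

Line 1: ['from', 'light', 'rice'] (min_width=15, slack=3)
Line 2: ['universe', 'snow', 'sea'] (min_width=17, slack=1)
Line 3: ['a', 'line', 'butterfly'] (min_width=16, slack=2)
Line 4: ['pencil', 'by', 'a', 'or'] (min_width=14, slack=4)
Line 5: ['gentle', 'owl', 'open'] (min_width=15, slack=3)
Line 6: ['language'] (min_width=8, slack=10)

Answer: 3 2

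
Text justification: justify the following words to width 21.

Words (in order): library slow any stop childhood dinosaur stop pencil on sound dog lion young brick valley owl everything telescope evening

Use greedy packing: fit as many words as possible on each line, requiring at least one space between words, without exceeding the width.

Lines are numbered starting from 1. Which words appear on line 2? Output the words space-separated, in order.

Answer: childhood dinosaur

Derivation:
Line 1: ['library', 'slow', 'any', 'stop'] (min_width=21, slack=0)
Line 2: ['childhood', 'dinosaur'] (min_width=18, slack=3)
Line 3: ['stop', 'pencil', 'on', 'sound'] (min_width=20, slack=1)
Line 4: ['dog', 'lion', 'young', 'brick'] (min_width=20, slack=1)
Line 5: ['valley', 'owl', 'everything'] (min_width=21, slack=0)
Line 6: ['telescope', 'evening'] (min_width=17, slack=4)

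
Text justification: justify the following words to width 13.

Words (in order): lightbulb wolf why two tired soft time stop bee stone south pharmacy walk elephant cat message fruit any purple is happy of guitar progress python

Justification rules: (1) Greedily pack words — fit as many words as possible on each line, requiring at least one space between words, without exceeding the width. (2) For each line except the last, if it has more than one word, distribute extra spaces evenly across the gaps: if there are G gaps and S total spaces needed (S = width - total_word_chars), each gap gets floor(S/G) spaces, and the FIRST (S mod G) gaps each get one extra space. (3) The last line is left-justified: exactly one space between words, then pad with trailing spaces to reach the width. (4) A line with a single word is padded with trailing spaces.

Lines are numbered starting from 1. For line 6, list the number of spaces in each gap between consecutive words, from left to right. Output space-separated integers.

Answer: 1

Derivation:
Line 1: ['lightbulb'] (min_width=9, slack=4)
Line 2: ['wolf', 'why', 'two'] (min_width=12, slack=1)
Line 3: ['tired', 'soft'] (min_width=10, slack=3)
Line 4: ['time', 'stop', 'bee'] (min_width=13, slack=0)
Line 5: ['stone', 'south'] (min_width=11, slack=2)
Line 6: ['pharmacy', 'walk'] (min_width=13, slack=0)
Line 7: ['elephant', 'cat'] (min_width=12, slack=1)
Line 8: ['message', 'fruit'] (min_width=13, slack=0)
Line 9: ['any', 'purple', 'is'] (min_width=13, slack=0)
Line 10: ['happy', 'of'] (min_width=8, slack=5)
Line 11: ['guitar'] (min_width=6, slack=7)
Line 12: ['progress'] (min_width=8, slack=5)
Line 13: ['python'] (min_width=6, slack=7)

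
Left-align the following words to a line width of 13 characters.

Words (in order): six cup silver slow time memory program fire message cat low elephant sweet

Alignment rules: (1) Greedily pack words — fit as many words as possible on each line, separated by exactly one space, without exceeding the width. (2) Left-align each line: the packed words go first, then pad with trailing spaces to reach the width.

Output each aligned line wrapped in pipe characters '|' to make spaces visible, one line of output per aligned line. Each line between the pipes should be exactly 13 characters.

Answer: |six cup      |
|silver slow  |
|time memory  |
|program fire |
|message cat  |
|low elephant |
|sweet        |

Derivation:
Line 1: ['six', 'cup'] (min_width=7, slack=6)
Line 2: ['silver', 'slow'] (min_width=11, slack=2)
Line 3: ['time', 'memory'] (min_width=11, slack=2)
Line 4: ['program', 'fire'] (min_width=12, slack=1)
Line 5: ['message', 'cat'] (min_width=11, slack=2)
Line 6: ['low', 'elephant'] (min_width=12, slack=1)
Line 7: ['sweet'] (min_width=5, slack=8)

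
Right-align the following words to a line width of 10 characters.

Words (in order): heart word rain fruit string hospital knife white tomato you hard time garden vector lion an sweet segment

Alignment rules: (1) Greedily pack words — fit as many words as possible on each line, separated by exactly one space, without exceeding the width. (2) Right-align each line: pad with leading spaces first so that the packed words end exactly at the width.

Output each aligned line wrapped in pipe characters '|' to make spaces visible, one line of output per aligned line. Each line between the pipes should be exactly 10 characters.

Answer: |heart word|
|rain fruit|
|    string|
|  hospital|
|     knife|
|     white|
|tomato you|
| hard time|
|    garden|
|    vector|
|   lion an|
|     sweet|
|   segment|

Derivation:
Line 1: ['heart', 'word'] (min_width=10, slack=0)
Line 2: ['rain', 'fruit'] (min_width=10, slack=0)
Line 3: ['string'] (min_width=6, slack=4)
Line 4: ['hospital'] (min_width=8, slack=2)
Line 5: ['knife'] (min_width=5, slack=5)
Line 6: ['white'] (min_width=5, slack=5)
Line 7: ['tomato', 'you'] (min_width=10, slack=0)
Line 8: ['hard', 'time'] (min_width=9, slack=1)
Line 9: ['garden'] (min_width=6, slack=4)
Line 10: ['vector'] (min_width=6, slack=4)
Line 11: ['lion', 'an'] (min_width=7, slack=3)
Line 12: ['sweet'] (min_width=5, slack=5)
Line 13: ['segment'] (min_width=7, slack=3)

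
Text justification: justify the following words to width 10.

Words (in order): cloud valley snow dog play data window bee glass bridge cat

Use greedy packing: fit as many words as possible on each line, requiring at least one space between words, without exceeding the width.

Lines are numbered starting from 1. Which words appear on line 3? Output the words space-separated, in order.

Line 1: ['cloud'] (min_width=5, slack=5)
Line 2: ['valley'] (min_width=6, slack=4)
Line 3: ['snow', 'dog'] (min_width=8, slack=2)
Line 4: ['play', 'data'] (min_width=9, slack=1)
Line 5: ['window', 'bee'] (min_width=10, slack=0)
Line 6: ['glass'] (min_width=5, slack=5)
Line 7: ['bridge', 'cat'] (min_width=10, slack=0)

Answer: snow dog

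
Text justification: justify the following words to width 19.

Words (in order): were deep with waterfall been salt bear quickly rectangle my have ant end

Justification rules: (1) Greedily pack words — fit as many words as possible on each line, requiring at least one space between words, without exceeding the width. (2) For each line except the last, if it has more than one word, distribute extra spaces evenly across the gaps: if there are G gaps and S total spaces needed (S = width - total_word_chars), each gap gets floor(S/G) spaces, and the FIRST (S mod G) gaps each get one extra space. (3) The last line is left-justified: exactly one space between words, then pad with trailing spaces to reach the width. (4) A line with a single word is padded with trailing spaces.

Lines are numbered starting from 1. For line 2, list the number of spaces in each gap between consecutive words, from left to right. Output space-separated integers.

Answer: 1 1

Derivation:
Line 1: ['were', 'deep', 'with'] (min_width=14, slack=5)
Line 2: ['waterfall', 'been', 'salt'] (min_width=19, slack=0)
Line 3: ['bear', 'quickly'] (min_width=12, slack=7)
Line 4: ['rectangle', 'my', 'have'] (min_width=17, slack=2)
Line 5: ['ant', 'end'] (min_width=7, slack=12)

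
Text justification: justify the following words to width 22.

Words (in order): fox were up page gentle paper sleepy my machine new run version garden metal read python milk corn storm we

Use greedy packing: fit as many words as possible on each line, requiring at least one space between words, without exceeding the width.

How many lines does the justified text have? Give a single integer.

Answer: 6

Derivation:
Line 1: ['fox', 'were', 'up', 'page'] (min_width=16, slack=6)
Line 2: ['gentle', 'paper', 'sleepy', 'my'] (min_width=22, slack=0)
Line 3: ['machine', 'new', 'run'] (min_width=15, slack=7)
Line 4: ['version', 'garden', 'metal'] (min_width=20, slack=2)
Line 5: ['read', 'python', 'milk', 'corn'] (min_width=21, slack=1)
Line 6: ['storm', 'we'] (min_width=8, slack=14)
Total lines: 6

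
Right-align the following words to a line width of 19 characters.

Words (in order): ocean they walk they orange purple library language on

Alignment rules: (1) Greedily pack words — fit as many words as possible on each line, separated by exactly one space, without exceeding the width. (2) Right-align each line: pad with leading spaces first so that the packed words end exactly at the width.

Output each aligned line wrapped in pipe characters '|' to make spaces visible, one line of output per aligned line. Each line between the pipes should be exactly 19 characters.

Answer: |    ocean they walk|
| they orange purple|
|library language on|

Derivation:
Line 1: ['ocean', 'they', 'walk'] (min_width=15, slack=4)
Line 2: ['they', 'orange', 'purple'] (min_width=18, slack=1)
Line 3: ['library', 'language', 'on'] (min_width=19, slack=0)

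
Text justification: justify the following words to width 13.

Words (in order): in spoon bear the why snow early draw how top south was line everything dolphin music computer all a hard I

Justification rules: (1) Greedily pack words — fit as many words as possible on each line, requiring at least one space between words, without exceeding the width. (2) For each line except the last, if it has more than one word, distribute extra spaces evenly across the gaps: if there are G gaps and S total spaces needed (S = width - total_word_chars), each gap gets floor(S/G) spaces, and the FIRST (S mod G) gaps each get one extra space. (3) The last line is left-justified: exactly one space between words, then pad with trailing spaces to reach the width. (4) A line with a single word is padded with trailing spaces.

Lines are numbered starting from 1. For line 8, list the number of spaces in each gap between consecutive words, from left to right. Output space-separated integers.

Line 1: ['in', 'spoon', 'bear'] (min_width=13, slack=0)
Line 2: ['the', 'why', 'snow'] (min_width=12, slack=1)
Line 3: ['early', 'draw'] (min_width=10, slack=3)
Line 4: ['how', 'top', 'south'] (min_width=13, slack=0)
Line 5: ['was', 'line'] (min_width=8, slack=5)
Line 6: ['everything'] (min_width=10, slack=3)
Line 7: ['dolphin', 'music'] (min_width=13, slack=0)
Line 8: ['computer', 'all'] (min_width=12, slack=1)
Line 9: ['a', 'hard', 'I'] (min_width=8, slack=5)

Answer: 2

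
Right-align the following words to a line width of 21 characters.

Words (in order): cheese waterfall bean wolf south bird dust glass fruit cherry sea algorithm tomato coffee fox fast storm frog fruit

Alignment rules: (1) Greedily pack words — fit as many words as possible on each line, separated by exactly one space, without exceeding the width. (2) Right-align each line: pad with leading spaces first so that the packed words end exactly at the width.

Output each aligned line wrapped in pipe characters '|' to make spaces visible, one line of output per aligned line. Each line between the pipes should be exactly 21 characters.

Line 1: ['cheese', 'waterfall', 'bean'] (min_width=21, slack=0)
Line 2: ['wolf', 'south', 'bird', 'dust'] (min_width=20, slack=1)
Line 3: ['glass', 'fruit', 'cherry'] (min_width=18, slack=3)
Line 4: ['sea', 'algorithm', 'tomato'] (min_width=20, slack=1)
Line 5: ['coffee', 'fox', 'fast', 'storm'] (min_width=21, slack=0)
Line 6: ['frog', 'fruit'] (min_width=10, slack=11)

Answer: |cheese waterfall bean|
| wolf south bird dust|
|   glass fruit cherry|
| sea algorithm tomato|
|coffee fox fast storm|
|           frog fruit|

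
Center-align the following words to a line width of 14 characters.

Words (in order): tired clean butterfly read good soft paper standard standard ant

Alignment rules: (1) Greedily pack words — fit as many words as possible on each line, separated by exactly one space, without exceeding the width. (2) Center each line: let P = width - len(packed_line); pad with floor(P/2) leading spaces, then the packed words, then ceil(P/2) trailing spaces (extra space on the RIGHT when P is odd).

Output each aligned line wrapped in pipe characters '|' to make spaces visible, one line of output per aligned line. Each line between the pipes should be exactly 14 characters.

Line 1: ['tired', 'clean'] (min_width=11, slack=3)
Line 2: ['butterfly', 'read'] (min_width=14, slack=0)
Line 3: ['good', 'soft'] (min_width=9, slack=5)
Line 4: ['paper', 'standard'] (min_width=14, slack=0)
Line 5: ['standard', 'ant'] (min_width=12, slack=2)

Answer: | tired clean  |
|butterfly read|
|  good soft   |
|paper standard|
| standard ant |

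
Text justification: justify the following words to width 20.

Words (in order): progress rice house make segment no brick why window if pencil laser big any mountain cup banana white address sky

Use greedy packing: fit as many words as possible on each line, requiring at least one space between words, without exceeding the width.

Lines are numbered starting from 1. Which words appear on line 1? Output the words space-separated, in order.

Answer: progress rice house

Derivation:
Line 1: ['progress', 'rice', 'house'] (min_width=19, slack=1)
Line 2: ['make', 'segment', 'no'] (min_width=15, slack=5)
Line 3: ['brick', 'why', 'window', 'if'] (min_width=19, slack=1)
Line 4: ['pencil', 'laser', 'big', 'any'] (min_width=20, slack=0)
Line 5: ['mountain', 'cup', 'banana'] (min_width=19, slack=1)
Line 6: ['white', 'address', 'sky'] (min_width=17, slack=3)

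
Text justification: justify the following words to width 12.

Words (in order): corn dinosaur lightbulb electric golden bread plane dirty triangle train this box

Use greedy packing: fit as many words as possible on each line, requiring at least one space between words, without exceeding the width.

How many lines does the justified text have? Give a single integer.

Answer: 9

Derivation:
Line 1: ['corn'] (min_width=4, slack=8)
Line 2: ['dinosaur'] (min_width=8, slack=4)
Line 3: ['lightbulb'] (min_width=9, slack=3)
Line 4: ['electric'] (min_width=8, slack=4)
Line 5: ['golden', 'bread'] (min_width=12, slack=0)
Line 6: ['plane', 'dirty'] (min_width=11, slack=1)
Line 7: ['triangle'] (min_width=8, slack=4)
Line 8: ['train', 'this'] (min_width=10, slack=2)
Line 9: ['box'] (min_width=3, slack=9)
Total lines: 9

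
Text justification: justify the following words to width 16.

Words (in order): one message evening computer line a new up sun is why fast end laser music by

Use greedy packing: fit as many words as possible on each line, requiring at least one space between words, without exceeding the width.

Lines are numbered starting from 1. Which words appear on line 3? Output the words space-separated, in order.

Line 1: ['one', 'message'] (min_width=11, slack=5)
Line 2: ['evening', 'computer'] (min_width=16, slack=0)
Line 3: ['line', 'a', 'new', 'up'] (min_width=13, slack=3)
Line 4: ['sun', 'is', 'why', 'fast'] (min_width=15, slack=1)
Line 5: ['end', 'laser', 'music'] (min_width=15, slack=1)
Line 6: ['by'] (min_width=2, slack=14)

Answer: line a new up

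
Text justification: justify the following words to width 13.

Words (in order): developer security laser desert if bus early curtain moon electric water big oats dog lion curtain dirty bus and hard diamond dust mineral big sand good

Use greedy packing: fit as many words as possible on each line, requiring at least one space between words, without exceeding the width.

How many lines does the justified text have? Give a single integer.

Answer: 13

Derivation:
Line 1: ['developer'] (min_width=9, slack=4)
Line 2: ['security'] (min_width=8, slack=5)
Line 3: ['laser', 'desert'] (min_width=12, slack=1)
Line 4: ['if', 'bus', 'early'] (min_width=12, slack=1)
Line 5: ['curtain', 'moon'] (min_width=12, slack=1)
Line 6: ['electric'] (min_width=8, slack=5)
Line 7: ['water', 'big'] (min_width=9, slack=4)
Line 8: ['oats', 'dog', 'lion'] (min_width=13, slack=0)
Line 9: ['curtain', 'dirty'] (min_width=13, slack=0)
Line 10: ['bus', 'and', 'hard'] (min_width=12, slack=1)
Line 11: ['diamond', 'dust'] (min_width=12, slack=1)
Line 12: ['mineral', 'big'] (min_width=11, slack=2)
Line 13: ['sand', 'good'] (min_width=9, slack=4)
Total lines: 13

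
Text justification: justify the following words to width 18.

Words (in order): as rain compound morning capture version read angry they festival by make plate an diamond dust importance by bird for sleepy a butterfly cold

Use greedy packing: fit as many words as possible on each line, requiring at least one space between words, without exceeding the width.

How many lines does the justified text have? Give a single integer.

Line 1: ['as', 'rain', 'compound'] (min_width=16, slack=2)
Line 2: ['morning', 'capture'] (min_width=15, slack=3)
Line 3: ['version', 'read', 'angry'] (min_width=18, slack=0)
Line 4: ['they', 'festival', 'by'] (min_width=16, slack=2)
Line 5: ['make', 'plate', 'an'] (min_width=13, slack=5)
Line 6: ['diamond', 'dust'] (min_width=12, slack=6)
Line 7: ['importance', 'by', 'bird'] (min_width=18, slack=0)
Line 8: ['for', 'sleepy', 'a'] (min_width=12, slack=6)
Line 9: ['butterfly', 'cold'] (min_width=14, slack=4)
Total lines: 9

Answer: 9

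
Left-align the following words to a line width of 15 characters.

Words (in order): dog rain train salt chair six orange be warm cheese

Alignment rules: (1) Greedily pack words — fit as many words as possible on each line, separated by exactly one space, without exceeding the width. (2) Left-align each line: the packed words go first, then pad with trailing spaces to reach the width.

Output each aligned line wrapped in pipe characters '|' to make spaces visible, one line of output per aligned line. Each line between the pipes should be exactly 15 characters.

Answer: |dog rain train |
|salt chair six |
|orange be warm |
|cheese         |

Derivation:
Line 1: ['dog', 'rain', 'train'] (min_width=14, slack=1)
Line 2: ['salt', 'chair', 'six'] (min_width=14, slack=1)
Line 3: ['orange', 'be', 'warm'] (min_width=14, slack=1)
Line 4: ['cheese'] (min_width=6, slack=9)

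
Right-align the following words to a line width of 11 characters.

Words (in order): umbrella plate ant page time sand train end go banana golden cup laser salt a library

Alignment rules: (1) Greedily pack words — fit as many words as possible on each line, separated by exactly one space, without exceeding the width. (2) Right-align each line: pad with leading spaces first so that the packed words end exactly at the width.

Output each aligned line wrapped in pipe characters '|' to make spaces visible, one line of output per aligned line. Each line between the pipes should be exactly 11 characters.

Answer: |   umbrella|
|  plate ant|
|  page time|
| sand train|
|     end go|
|     banana|
| golden cup|
| laser salt|
|  a library|

Derivation:
Line 1: ['umbrella'] (min_width=8, slack=3)
Line 2: ['plate', 'ant'] (min_width=9, slack=2)
Line 3: ['page', 'time'] (min_width=9, slack=2)
Line 4: ['sand', 'train'] (min_width=10, slack=1)
Line 5: ['end', 'go'] (min_width=6, slack=5)
Line 6: ['banana'] (min_width=6, slack=5)
Line 7: ['golden', 'cup'] (min_width=10, slack=1)
Line 8: ['laser', 'salt'] (min_width=10, slack=1)
Line 9: ['a', 'library'] (min_width=9, slack=2)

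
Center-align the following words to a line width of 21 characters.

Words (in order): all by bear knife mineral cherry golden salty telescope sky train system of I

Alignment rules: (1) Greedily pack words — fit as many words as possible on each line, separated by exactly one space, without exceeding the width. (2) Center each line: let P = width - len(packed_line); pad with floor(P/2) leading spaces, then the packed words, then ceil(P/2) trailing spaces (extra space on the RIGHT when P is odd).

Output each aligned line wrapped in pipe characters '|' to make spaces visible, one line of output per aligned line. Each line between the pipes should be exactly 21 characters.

Answer: |  all by bear knife  |
|mineral cherry golden|
| salty telescope sky |
|  train system of I  |

Derivation:
Line 1: ['all', 'by', 'bear', 'knife'] (min_width=17, slack=4)
Line 2: ['mineral', 'cherry', 'golden'] (min_width=21, slack=0)
Line 3: ['salty', 'telescope', 'sky'] (min_width=19, slack=2)
Line 4: ['train', 'system', 'of', 'I'] (min_width=17, slack=4)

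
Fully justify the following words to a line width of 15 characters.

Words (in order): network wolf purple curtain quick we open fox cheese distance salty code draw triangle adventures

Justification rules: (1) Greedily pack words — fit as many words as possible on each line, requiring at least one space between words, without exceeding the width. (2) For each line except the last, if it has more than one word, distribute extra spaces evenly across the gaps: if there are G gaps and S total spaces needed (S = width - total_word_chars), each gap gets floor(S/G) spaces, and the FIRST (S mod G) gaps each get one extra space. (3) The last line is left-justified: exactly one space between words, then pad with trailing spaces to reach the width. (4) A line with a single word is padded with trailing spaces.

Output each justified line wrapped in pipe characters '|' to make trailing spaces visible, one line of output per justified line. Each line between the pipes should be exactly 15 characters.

Line 1: ['network', 'wolf'] (min_width=12, slack=3)
Line 2: ['purple', 'curtain'] (min_width=14, slack=1)
Line 3: ['quick', 'we', 'open'] (min_width=13, slack=2)
Line 4: ['fox', 'cheese'] (min_width=10, slack=5)
Line 5: ['distance', 'salty'] (min_width=14, slack=1)
Line 6: ['code', 'draw'] (min_width=9, slack=6)
Line 7: ['triangle'] (min_width=8, slack=7)
Line 8: ['adventures'] (min_width=10, slack=5)

Answer: |network    wolf|
|purple  curtain|
|quick  we  open|
|fox      cheese|
|distance  salty|
|code       draw|
|triangle       |
|adventures     |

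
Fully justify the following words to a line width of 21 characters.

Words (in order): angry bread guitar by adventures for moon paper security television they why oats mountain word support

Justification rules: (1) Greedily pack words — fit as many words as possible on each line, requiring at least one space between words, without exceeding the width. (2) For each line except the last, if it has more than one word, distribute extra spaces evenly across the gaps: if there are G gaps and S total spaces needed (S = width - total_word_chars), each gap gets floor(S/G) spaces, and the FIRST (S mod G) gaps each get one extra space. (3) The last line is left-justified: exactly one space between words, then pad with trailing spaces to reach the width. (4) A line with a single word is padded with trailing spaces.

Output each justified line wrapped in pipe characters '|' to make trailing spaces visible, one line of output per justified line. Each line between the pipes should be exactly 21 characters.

Answer: |angry bread guitar by|
|adventures  for  moon|
|paper        security|
|television  they  why|
|oats   mountain  word|
|support              |

Derivation:
Line 1: ['angry', 'bread', 'guitar', 'by'] (min_width=21, slack=0)
Line 2: ['adventures', 'for', 'moon'] (min_width=19, slack=2)
Line 3: ['paper', 'security'] (min_width=14, slack=7)
Line 4: ['television', 'they', 'why'] (min_width=19, slack=2)
Line 5: ['oats', 'mountain', 'word'] (min_width=18, slack=3)
Line 6: ['support'] (min_width=7, slack=14)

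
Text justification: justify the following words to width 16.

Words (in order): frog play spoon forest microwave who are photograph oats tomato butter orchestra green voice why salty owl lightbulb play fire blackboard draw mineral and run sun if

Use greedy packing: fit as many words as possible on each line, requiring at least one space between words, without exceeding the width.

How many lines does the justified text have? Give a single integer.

Line 1: ['frog', 'play', 'spoon'] (min_width=15, slack=1)
Line 2: ['forest', 'microwave'] (min_width=16, slack=0)
Line 3: ['who', 'are'] (min_width=7, slack=9)
Line 4: ['photograph', 'oats'] (min_width=15, slack=1)
Line 5: ['tomato', 'butter'] (min_width=13, slack=3)
Line 6: ['orchestra', 'green'] (min_width=15, slack=1)
Line 7: ['voice', 'why', 'salty'] (min_width=15, slack=1)
Line 8: ['owl', 'lightbulb'] (min_width=13, slack=3)
Line 9: ['play', 'fire'] (min_width=9, slack=7)
Line 10: ['blackboard', 'draw'] (min_width=15, slack=1)
Line 11: ['mineral', 'and', 'run'] (min_width=15, slack=1)
Line 12: ['sun', 'if'] (min_width=6, slack=10)
Total lines: 12

Answer: 12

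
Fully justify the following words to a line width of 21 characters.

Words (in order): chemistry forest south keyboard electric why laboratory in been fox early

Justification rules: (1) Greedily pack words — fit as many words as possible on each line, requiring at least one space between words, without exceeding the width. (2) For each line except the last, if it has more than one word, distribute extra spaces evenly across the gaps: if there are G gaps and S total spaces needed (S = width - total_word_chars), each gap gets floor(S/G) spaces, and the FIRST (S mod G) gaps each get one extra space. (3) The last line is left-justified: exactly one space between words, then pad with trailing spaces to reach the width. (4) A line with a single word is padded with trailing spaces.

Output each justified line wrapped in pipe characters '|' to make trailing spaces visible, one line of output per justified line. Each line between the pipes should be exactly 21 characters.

Answer: |chemistry      forest|
|south        keyboard|
|electric          why|
|laboratory   in  been|
|fox early            |

Derivation:
Line 1: ['chemistry', 'forest'] (min_width=16, slack=5)
Line 2: ['south', 'keyboard'] (min_width=14, slack=7)
Line 3: ['electric', 'why'] (min_width=12, slack=9)
Line 4: ['laboratory', 'in', 'been'] (min_width=18, slack=3)
Line 5: ['fox', 'early'] (min_width=9, slack=12)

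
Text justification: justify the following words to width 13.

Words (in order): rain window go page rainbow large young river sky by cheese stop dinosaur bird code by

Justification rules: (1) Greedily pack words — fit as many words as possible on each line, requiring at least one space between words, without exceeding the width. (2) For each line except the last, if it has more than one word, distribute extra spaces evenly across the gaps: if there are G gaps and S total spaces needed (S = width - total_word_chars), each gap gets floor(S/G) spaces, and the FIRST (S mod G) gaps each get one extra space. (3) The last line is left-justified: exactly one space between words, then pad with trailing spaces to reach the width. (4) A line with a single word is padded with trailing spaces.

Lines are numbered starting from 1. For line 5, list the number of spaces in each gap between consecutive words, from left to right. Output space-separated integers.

Line 1: ['rain', 'window'] (min_width=11, slack=2)
Line 2: ['go', 'page'] (min_width=7, slack=6)
Line 3: ['rainbow', 'large'] (min_width=13, slack=0)
Line 4: ['young', 'river'] (min_width=11, slack=2)
Line 5: ['sky', 'by', 'cheese'] (min_width=13, slack=0)
Line 6: ['stop', 'dinosaur'] (min_width=13, slack=0)
Line 7: ['bird', 'code', 'by'] (min_width=12, slack=1)

Answer: 1 1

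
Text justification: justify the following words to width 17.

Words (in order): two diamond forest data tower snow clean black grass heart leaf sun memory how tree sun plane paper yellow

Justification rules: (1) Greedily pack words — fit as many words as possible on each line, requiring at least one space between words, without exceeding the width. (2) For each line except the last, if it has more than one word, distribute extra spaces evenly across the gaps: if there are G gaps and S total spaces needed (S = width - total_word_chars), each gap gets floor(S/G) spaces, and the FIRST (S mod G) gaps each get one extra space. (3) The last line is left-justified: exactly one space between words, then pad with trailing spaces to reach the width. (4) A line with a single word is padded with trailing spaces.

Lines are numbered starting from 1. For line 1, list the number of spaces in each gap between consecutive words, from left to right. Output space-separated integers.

Line 1: ['two', 'diamond'] (min_width=11, slack=6)
Line 2: ['forest', 'data', 'tower'] (min_width=17, slack=0)
Line 3: ['snow', 'clean', 'black'] (min_width=16, slack=1)
Line 4: ['grass', 'heart', 'leaf'] (min_width=16, slack=1)
Line 5: ['sun', 'memory', 'how'] (min_width=14, slack=3)
Line 6: ['tree', 'sun', 'plane'] (min_width=14, slack=3)
Line 7: ['paper', 'yellow'] (min_width=12, slack=5)

Answer: 7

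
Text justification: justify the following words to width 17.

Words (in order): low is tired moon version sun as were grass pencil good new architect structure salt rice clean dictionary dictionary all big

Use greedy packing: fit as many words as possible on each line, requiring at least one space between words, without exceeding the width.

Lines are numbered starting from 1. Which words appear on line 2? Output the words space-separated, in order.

Line 1: ['low', 'is', 'tired', 'moon'] (min_width=17, slack=0)
Line 2: ['version', 'sun', 'as'] (min_width=14, slack=3)
Line 3: ['were', 'grass', 'pencil'] (min_width=17, slack=0)
Line 4: ['good', 'new'] (min_width=8, slack=9)
Line 5: ['architect'] (min_width=9, slack=8)
Line 6: ['structure', 'salt'] (min_width=14, slack=3)
Line 7: ['rice', 'clean'] (min_width=10, slack=7)
Line 8: ['dictionary'] (min_width=10, slack=7)
Line 9: ['dictionary', 'all'] (min_width=14, slack=3)
Line 10: ['big'] (min_width=3, slack=14)

Answer: version sun as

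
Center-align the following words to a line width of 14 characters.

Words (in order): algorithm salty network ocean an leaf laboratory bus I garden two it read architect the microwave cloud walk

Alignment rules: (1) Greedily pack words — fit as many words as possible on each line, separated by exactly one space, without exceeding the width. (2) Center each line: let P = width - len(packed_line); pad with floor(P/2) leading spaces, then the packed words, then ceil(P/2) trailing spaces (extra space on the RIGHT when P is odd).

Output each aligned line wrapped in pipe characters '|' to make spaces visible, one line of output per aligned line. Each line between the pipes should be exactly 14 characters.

Line 1: ['algorithm'] (min_width=9, slack=5)
Line 2: ['salty', 'network'] (min_width=13, slack=1)
Line 3: ['ocean', 'an', 'leaf'] (min_width=13, slack=1)
Line 4: ['laboratory', 'bus'] (min_width=14, slack=0)
Line 5: ['I', 'garden', 'two'] (min_width=12, slack=2)
Line 6: ['it', 'read'] (min_width=7, slack=7)
Line 7: ['architect', 'the'] (min_width=13, slack=1)
Line 8: ['microwave'] (min_width=9, slack=5)
Line 9: ['cloud', 'walk'] (min_width=10, slack=4)

Answer: |  algorithm   |
|salty network |
|ocean an leaf |
|laboratory bus|
| I garden two |
|   it read    |
|architect the |
|  microwave   |
|  cloud walk  |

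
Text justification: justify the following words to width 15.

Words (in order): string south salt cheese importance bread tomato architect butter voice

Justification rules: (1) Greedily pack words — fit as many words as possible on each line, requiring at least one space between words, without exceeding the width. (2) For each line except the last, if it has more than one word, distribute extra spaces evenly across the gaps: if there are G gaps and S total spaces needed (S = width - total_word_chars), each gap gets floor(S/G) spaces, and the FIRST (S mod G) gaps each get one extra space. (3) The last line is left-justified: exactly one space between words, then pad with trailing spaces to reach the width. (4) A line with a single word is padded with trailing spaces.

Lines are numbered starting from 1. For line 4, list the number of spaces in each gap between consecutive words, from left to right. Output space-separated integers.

Answer: 4

Derivation:
Line 1: ['string', 'south'] (min_width=12, slack=3)
Line 2: ['salt', 'cheese'] (min_width=11, slack=4)
Line 3: ['importance'] (min_width=10, slack=5)
Line 4: ['bread', 'tomato'] (min_width=12, slack=3)
Line 5: ['architect'] (min_width=9, slack=6)
Line 6: ['butter', 'voice'] (min_width=12, slack=3)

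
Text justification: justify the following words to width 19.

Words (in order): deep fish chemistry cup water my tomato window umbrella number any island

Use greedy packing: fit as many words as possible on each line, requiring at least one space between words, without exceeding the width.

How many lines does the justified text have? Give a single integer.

Answer: 4

Derivation:
Line 1: ['deep', 'fish', 'chemistry'] (min_width=19, slack=0)
Line 2: ['cup', 'water', 'my', 'tomato'] (min_width=19, slack=0)
Line 3: ['window', 'umbrella'] (min_width=15, slack=4)
Line 4: ['number', 'any', 'island'] (min_width=17, slack=2)
Total lines: 4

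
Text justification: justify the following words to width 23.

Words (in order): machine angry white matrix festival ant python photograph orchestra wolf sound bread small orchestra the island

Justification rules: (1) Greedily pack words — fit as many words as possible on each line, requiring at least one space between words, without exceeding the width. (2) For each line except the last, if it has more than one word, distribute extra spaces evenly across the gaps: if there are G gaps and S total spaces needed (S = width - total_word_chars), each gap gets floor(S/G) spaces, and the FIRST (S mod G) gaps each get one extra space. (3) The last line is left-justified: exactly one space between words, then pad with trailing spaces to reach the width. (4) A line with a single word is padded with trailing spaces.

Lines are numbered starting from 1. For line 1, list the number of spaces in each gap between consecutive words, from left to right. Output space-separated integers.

Answer: 3 3

Derivation:
Line 1: ['machine', 'angry', 'white'] (min_width=19, slack=4)
Line 2: ['matrix', 'festival', 'ant'] (min_width=19, slack=4)
Line 3: ['python', 'photograph'] (min_width=17, slack=6)
Line 4: ['orchestra', 'wolf', 'sound'] (min_width=20, slack=3)
Line 5: ['bread', 'small', 'orchestra'] (min_width=21, slack=2)
Line 6: ['the', 'island'] (min_width=10, slack=13)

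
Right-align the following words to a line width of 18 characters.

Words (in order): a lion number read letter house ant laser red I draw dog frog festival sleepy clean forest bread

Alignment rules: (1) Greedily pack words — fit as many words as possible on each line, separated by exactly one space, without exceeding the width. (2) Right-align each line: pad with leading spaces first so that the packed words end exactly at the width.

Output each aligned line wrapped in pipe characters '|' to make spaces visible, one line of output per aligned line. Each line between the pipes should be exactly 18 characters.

Answer: |a lion number read|
|  letter house ant|
|  laser red I draw|
| dog frog festival|
|      sleepy clean|
|      forest bread|

Derivation:
Line 1: ['a', 'lion', 'number', 'read'] (min_width=18, slack=0)
Line 2: ['letter', 'house', 'ant'] (min_width=16, slack=2)
Line 3: ['laser', 'red', 'I', 'draw'] (min_width=16, slack=2)
Line 4: ['dog', 'frog', 'festival'] (min_width=17, slack=1)
Line 5: ['sleepy', 'clean'] (min_width=12, slack=6)
Line 6: ['forest', 'bread'] (min_width=12, slack=6)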